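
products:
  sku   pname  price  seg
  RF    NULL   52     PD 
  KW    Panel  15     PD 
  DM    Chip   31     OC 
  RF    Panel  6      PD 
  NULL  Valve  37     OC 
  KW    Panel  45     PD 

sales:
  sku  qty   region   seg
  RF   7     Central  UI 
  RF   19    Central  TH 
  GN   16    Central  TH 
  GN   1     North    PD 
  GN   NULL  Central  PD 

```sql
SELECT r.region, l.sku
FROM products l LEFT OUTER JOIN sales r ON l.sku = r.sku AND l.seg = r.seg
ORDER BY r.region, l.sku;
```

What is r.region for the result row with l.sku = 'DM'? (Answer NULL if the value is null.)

LEFT JOIN keeps every row from `products`; unmatched rows get NULL for `sales`'s columns.
Matching on l.sku = r.sku AND l.seg = r.seg. A NULL in a compared column never satisfies the condition.
Matched pairs: 0; unmatched l rows kept: 6.

NULL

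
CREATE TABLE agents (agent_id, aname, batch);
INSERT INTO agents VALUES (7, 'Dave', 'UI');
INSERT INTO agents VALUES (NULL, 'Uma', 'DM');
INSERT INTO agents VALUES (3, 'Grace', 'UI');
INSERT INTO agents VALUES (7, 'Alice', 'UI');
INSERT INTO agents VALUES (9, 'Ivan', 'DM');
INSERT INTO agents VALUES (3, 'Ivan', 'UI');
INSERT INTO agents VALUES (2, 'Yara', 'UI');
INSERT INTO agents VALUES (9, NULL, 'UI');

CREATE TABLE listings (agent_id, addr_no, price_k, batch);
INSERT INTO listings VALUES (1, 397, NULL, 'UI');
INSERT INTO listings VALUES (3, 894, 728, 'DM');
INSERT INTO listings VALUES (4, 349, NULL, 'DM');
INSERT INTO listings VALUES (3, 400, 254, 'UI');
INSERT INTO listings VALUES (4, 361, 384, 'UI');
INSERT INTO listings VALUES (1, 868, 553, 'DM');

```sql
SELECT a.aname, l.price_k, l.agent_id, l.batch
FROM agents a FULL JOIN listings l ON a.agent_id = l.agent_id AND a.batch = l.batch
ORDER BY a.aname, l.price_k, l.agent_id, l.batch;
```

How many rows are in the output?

FULL OUTER JOIN keeps every row from both sides; unmatched rows get NULL for the other side's columns.
Matching on a.agent_id = l.agent_id AND a.batch = l.batch. A NULL in a compared column never satisfies the condition.
- a[0] agent_id=7, batch=UI → no match; kept with NULLs on the l side.
- a[1] agent_id=NULL, batch=DM → no match; kept with NULLs on the l side.
- a[2] agent_id=3, batch=UI → 1 match(es) in l → 1 row(s).
- a[3] agent_id=7, batch=UI → no match; kept with NULLs on the l side.
- a[4] agent_id=9, batch=DM → no match; kept with NULLs on the l side.
- a[5] agent_id=3, batch=UI → 1 match(es) in l → 1 row(s).
- a[6] agent_id=2, batch=UI → no match; kept with NULLs on the l side.
- a[7] agent_id=9, batch=UI → no match; kept with NULLs on the l side.
- 5 row(s) from l found no a partner → padded with NULL.
Total: 2 matched + 11 padded = 13 rows.

13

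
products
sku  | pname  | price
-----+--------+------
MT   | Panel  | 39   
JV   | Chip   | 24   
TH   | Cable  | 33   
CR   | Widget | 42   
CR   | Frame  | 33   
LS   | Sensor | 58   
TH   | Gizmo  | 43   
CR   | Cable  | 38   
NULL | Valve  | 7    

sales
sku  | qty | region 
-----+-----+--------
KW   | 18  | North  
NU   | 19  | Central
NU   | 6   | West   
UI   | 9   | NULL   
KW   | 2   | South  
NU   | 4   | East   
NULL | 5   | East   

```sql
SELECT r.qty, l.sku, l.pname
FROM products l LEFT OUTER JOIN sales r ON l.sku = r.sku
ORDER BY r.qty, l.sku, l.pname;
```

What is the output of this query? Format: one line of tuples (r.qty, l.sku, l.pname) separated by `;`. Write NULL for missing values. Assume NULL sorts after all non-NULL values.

(NULL, CR, Cable); (NULL, CR, Frame); (NULL, CR, Widget); (NULL, JV, Chip); (NULL, LS, Sensor); (NULL, MT, Panel); (NULL, TH, Cable); (NULL, TH, Gizmo); (NULL, NULL, Valve)

LEFT JOIN keeps every row from `products`; unmatched rows get NULL for `sales`'s columns.
Matching on l.sku = r.sku. A NULL in a compared column never satisfies the condition.
- l row (sku=MT): no match → kept, r columns NULL.
- l row (sku=JV): no match → kept, r columns NULL.
- l row (sku=TH): no match → kept, r columns NULL.
- l row (sku=CR): no match → kept, r columns NULL.
- l row (sku=CR): no match → kept, r columns NULL.
- l row (sku=LS): no match → kept, r columns NULL.
- l row (sku=TH): no match → kept, r columns NULL.
- l row (sku=CR): no match → kept, r columns NULL.
- l row (sku=NULL): no match → kept, r columns NULL.
After projecting and ordering:
r.qty | l.sku | l.pname
NULL | CR | Cable
NULL | CR | Frame
NULL | CR | Widget
NULL | JV | Chip
NULL | LS | Sensor
NULL | MT | Panel
NULL | TH | Cable
NULL | TH | Gizmo
NULL | NULL | Valve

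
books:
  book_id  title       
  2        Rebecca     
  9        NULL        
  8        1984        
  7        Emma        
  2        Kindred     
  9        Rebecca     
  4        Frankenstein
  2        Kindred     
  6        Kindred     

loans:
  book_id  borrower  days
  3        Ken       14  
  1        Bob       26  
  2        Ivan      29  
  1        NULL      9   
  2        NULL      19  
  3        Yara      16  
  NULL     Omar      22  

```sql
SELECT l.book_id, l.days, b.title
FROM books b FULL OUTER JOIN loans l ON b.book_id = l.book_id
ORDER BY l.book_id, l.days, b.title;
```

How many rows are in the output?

17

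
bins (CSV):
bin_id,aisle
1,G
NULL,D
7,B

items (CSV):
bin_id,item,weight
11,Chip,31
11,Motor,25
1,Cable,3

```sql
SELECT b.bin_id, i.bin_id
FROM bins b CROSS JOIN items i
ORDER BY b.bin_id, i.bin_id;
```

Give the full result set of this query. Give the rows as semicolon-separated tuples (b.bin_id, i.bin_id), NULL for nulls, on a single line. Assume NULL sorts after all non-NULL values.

(1, 1); (1, 11); (1, 11); (7, 1); (7, 11); (7, 11); (NULL, 1); (NULL, 11); (NULL, 11)

CROSS JOIN pairs every row of `bins` with every row of `items`: 3 × 3 = 9 rows.
After projecting and ordering:
b.bin_id | i.bin_id
1 | 1
1 | 11
1 | 11
7 | 1
7 | 11
7 | 11
NULL | 1
NULL | 11
NULL | 11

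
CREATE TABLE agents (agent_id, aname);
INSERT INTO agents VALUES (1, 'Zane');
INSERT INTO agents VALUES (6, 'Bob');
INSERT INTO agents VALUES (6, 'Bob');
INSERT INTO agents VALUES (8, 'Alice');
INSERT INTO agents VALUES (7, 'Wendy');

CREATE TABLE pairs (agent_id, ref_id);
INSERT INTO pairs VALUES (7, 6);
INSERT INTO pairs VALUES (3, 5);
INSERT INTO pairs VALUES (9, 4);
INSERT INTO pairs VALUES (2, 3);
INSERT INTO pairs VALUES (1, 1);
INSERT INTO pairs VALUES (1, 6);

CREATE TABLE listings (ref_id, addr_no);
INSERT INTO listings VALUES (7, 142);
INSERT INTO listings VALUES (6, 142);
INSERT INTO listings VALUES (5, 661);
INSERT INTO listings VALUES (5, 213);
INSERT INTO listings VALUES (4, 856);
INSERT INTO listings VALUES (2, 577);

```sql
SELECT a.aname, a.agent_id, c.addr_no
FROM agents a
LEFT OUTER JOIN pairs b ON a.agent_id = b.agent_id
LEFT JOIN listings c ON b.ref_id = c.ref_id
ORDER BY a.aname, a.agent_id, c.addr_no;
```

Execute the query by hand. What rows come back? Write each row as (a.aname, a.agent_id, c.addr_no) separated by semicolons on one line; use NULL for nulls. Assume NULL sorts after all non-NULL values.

(Alice, 8, NULL); (Bob, 6, NULL); (Bob, 6, NULL); (Wendy, 7, 142); (Zane, 1, 142); (Zane, 1, NULL)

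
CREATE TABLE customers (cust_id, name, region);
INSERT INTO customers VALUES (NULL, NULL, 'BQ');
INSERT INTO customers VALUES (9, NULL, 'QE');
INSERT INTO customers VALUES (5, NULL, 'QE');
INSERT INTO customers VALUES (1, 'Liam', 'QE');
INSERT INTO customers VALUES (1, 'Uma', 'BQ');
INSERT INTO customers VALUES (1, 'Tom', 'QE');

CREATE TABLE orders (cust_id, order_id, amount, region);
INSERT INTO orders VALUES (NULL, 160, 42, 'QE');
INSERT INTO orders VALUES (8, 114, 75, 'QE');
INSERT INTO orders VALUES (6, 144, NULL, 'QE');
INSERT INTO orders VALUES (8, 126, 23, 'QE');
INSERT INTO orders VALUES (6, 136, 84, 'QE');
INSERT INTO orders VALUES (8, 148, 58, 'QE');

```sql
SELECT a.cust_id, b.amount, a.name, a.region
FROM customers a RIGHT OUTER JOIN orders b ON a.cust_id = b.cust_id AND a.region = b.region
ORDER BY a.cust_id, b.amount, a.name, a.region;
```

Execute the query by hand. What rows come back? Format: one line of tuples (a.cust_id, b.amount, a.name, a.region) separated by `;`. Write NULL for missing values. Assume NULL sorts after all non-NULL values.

(NULL, 23, NULL, NULL); (NULL, 42, NULL, NULL); (NULL, 58, NULL, NULL); (NULL, 75, NULL, NULL); (NULL, 84, NULL, NULL); (NULL, NULL, NULL, NULL)

RIGHT JOIN keeps every row from `orders`; unmatched rows get NULL for `customers`'s columns.
Matching on a.cust_id = b.cust_id AND a.region = b.region. A NULL in a compared column never satisfies the condition.
- a (cust_id=NULL, region=BQ) has no partner in b.
- a (cust_id=9, region=QE) has no partner in b.
- a (cust_id=5, region=QE) has no partner in b.
- a (cust_id=1, region=QE) has no partner in b.
- a (cust_id=1, region=BQ) has no partner in b.
- a (cust_id=1, region=QE) has no partner in b.
- plus 6 unmatched b row(s), each kept with NULL a columns.
After projecting and ordering:
a.cust_id | b.amount | a.name | a.region
NULL | 23 | NULL | NULL
NULL | 42 | NULL | NULL
NULL | 58 | NULL | NULL
NULL | 75 | NULL | NULL
NULL | 84 | NULL | NULL
NULL | NULL | NULL | NULL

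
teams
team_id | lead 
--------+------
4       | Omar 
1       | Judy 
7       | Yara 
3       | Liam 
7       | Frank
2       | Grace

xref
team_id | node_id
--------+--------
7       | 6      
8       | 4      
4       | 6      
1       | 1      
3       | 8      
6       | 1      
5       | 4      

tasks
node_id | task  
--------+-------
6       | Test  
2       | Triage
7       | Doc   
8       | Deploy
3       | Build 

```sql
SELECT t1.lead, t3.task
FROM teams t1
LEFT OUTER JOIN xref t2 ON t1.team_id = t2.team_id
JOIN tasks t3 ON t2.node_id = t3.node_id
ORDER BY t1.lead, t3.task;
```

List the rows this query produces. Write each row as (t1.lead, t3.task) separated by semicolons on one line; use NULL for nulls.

Evaluate left to right. First `teams t1 LEFT JOIN xref t2` on team_id: 6 row(s).
Then INNER JOIN `tasks t3` on node_id: keep only rows whose t2.node_id appears in t3.

(Frank, Test); (Liam, Deploy); (Omar, Test); (Yara, Test)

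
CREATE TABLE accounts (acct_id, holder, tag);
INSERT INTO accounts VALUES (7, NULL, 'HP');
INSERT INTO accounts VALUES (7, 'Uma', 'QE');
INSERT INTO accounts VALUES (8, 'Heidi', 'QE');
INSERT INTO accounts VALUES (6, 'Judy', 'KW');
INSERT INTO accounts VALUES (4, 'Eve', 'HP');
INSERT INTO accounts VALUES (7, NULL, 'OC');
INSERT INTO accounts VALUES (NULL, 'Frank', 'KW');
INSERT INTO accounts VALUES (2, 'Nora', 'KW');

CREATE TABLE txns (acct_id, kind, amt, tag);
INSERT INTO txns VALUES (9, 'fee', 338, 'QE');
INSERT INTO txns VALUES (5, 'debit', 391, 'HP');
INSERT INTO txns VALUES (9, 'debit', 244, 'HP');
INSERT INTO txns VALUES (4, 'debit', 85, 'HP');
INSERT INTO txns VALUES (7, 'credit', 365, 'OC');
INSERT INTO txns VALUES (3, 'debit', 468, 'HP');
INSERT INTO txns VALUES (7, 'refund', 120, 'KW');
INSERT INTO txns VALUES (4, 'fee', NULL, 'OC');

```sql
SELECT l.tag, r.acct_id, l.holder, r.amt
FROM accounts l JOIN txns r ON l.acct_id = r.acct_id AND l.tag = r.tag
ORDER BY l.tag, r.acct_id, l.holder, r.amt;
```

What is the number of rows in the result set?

2

INNER JOIN keeps only pairs where the ON condition holds.
Matching on l.acct_id = r.acct_id AND l.tag = r.tag. A NULL in a compared column never satisfies the condition.
Matched pairs: 2.
Total: 2 rows.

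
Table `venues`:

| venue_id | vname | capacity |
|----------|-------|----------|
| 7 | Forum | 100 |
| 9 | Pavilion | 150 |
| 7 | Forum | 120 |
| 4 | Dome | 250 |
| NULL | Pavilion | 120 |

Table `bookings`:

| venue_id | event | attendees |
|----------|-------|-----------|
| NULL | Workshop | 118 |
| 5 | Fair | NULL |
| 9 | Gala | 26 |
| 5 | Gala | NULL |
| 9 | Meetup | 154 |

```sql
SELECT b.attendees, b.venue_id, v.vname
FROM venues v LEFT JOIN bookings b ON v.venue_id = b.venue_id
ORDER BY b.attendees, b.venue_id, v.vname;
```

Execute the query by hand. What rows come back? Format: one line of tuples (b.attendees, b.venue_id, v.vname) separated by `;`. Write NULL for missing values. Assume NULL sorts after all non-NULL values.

(26, 9, Pavilion); (154, 9, Pavilion); (NULL, NULL, Dome); (NULL, NULL, Forum); (NULL, NULL, Forum); (NULL, NULL, Pavilion)

LEFT JOIN keeps every row from `venues`; unmatched rows get NULL for `bookings`'s columns.
Matching on v.venue_id = b.venue_id. A NULL in a compared column never satisfies the condition.
- v[0] venue_id=7 → no match; kept with NULLs on the b side.
- v[1] venue_id=9 → 2 match(es) in b → 2 row(s).
- v[2] venue_id=7 → no match; kept with NULLs on the b side.
- v[3] venue_id=4 → no match; kept with NULLs on the b side.
- v[4] venue_id=NULL → no match; kept with NULLs on the b side.
After projecting and ordering:
b.attendees | b.venue_id | v.vname
26 | 9 | Pavilion
154 | 9 | Pavilion
NULL | NULL | Dome
NULL | NULL | Forum
NULL | NULL | Forum
NULL | NULL | Pavilion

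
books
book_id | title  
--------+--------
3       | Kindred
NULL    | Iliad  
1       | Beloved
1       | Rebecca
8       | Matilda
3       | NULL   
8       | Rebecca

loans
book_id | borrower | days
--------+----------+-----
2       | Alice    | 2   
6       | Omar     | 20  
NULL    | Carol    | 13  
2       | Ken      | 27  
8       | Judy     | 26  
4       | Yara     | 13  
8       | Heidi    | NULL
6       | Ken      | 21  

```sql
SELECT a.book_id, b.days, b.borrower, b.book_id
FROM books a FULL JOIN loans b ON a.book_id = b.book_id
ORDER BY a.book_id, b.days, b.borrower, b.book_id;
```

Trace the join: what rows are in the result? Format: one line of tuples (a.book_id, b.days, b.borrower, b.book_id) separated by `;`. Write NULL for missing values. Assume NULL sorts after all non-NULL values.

(1, NULL, NULL, NULL); (1, NULL, NULL, NULL); (3, NULL, NULL, NULL); (3, NULL, NULL, NULL); (8, 26, Judy, 8); (8, 26, Judy, 8); (8, NULL, Heidi, 8); (8, NULL, Heidi, 8); (NULL, 2, Alice, 2); (NULL, 13, Carol, NULL); (NULL, 13, Yara, 4); (NULL, 20, Omar, 6); (NULL, 21, Ken, 6); (NULL, 27, Ken, 2); (NULL, NULL, NULL, NULL)

FULL OUTER JOIN keeps every row from both sides; unmatched rows get NULL for the other side's columns.
Matching on a.book_id = b.book_id. A NULL in a compared column never satisfies the condition.
Matched pairs: 4; unmatched a rows kept: 5; unmatched b rows kept: 6.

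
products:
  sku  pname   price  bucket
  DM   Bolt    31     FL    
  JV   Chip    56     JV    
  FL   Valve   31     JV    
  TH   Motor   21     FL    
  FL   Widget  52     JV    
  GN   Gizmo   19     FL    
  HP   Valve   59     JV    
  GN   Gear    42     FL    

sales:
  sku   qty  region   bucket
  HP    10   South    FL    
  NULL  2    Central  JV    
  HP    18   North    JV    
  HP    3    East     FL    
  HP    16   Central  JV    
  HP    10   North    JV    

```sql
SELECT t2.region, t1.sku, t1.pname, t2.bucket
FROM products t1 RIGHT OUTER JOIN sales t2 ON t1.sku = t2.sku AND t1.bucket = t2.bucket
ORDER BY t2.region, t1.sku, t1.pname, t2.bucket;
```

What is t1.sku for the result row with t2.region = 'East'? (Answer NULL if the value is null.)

RIGHT JOIN keeps every row from `sales`; unmatched rows get NULL for `products`'s columns.
Matching on t1.sku = t2.sku AND t1.bucket = t2.bucket. A NULL in a compared column never satisfies the condition.
Matched pairs: 3; unmatched t2 rows kept: 3.

NULL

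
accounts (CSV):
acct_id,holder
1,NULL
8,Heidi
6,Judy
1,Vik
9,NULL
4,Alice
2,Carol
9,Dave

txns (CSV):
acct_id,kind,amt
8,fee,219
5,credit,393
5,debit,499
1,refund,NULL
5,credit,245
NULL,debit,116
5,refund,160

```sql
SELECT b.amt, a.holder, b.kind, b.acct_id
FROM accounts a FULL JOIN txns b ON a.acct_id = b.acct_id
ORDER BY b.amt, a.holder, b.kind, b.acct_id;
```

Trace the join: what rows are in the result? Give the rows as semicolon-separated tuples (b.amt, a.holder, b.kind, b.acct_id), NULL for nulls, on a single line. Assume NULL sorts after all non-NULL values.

FULL OUTER JOIN keeps every row from both sides; unmatched rows get NULL for the other side's columns.
Matching on a.acct_id = b.acct_id. A NULL in a compared column never satisfies the condition.
- a row (acct_id=1): matches 1 b row(s) → 1 output row(s).
- a row (acct_id=8): matches 1 b row(s) → 1 output row(s).
- a row (acct_id=6): no match → kept, b columns NULL.
- a row (acct_id=1): matches 1 b row(s) → 1 output row(s).
- a row (acct_id=9): no match → kept, b columns NULL.
- a row (acct_id=4): no match → kept, b columns NULL.
- a row (acct_id=2): no match → kept, b columns NULL.
- a row (acct_id=9): no match → kept, b columns NULL.
- 5 row(s) from b found no a partner → padded with NULL.

(116, NULL, debit, NULL); (160, NULL, refund, 5); (219, Heidi, fee, 8); (245, NULL, credit, 5); (393, NULL, credit, 5); (499, NULL, debit, 5); (NULL, Alice, NULL, NULL); (NULL, Carol, NULL, NULL); (NULL, Dave, NULL, NULL); (NULL, Judy, NULL, NULL); (NULL, Vik, refund, 1); (NULL, NULL, refund, 1); (NULL, NULL, NULL, NULL)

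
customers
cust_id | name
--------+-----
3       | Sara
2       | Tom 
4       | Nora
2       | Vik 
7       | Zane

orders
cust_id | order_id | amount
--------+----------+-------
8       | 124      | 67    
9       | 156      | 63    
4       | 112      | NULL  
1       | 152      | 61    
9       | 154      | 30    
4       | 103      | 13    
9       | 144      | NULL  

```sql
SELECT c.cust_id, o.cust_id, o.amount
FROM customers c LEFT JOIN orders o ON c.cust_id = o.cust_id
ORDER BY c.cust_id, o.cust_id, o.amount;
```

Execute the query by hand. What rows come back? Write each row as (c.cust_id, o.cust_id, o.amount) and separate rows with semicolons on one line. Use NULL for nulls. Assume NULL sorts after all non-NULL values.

(2, NULL, NULL); (2, NULL, NULL); (3, NULL, NULL); (4, 4, 13); (4, 4, NULL); (7, NULL, NULL)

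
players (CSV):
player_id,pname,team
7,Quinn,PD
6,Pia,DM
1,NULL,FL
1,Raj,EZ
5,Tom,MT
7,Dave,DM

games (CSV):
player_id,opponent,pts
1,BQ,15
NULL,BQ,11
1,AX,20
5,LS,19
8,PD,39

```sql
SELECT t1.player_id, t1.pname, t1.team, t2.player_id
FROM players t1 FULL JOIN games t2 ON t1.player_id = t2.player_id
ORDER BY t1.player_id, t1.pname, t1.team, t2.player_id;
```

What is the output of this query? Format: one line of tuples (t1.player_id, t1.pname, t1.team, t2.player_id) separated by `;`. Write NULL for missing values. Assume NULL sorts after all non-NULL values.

FULL OUTER JOIN keeps every row from both sides; unmatched rows get NULL for the other side's columns.
Matching on t1.player_id = t2.player_id. A NULL in a compared column never satisfies the condition.
- t1[0] player_id=7 → no match; kept with NULLs on the t2 side.
- t1[1] player_id=6 → no match; kept with NULLs on the t2 side.
- t1[2] player_id=1 → 2 match(es) in t2 → 2 row(s).
- t1[3] player_id=1 → 2 match(es) in t2 → 2 row(s).
- t1[4] player_id=5 → 1 match(es) in t2 → 1 row(s).
- t1[5] player_id=7 → no match; kept with NULLs on the t2 side.
- 2 t2 row(s) had no t1 match → kept, t1 columns NULL.
After projecting and ordering:
t1.player_id | t1.pname | t1.team | t2.player_id
1 | Raj | EZ | 1
1 | Raj | EZ | 1
1 | NULL | FL | 1
1 | NULL | FL | 1
5 | Tom | MT | 5
6 | Pia | DM | NULL
7 | Dave | DM | NULL
7 | Quinn | PD | NULL
NULL | NULL | NULL | 8
NULL | NULL | NULL | NULL

(1, Raj, EZ, 1); (1, Raj, EZ, 1); (1, NULL, FL, 1); (1, NULL, FL, 1); (5, Tom, MT, 5); (6, Pia, DM, NULL); (7, Dave, DM, NULL); (7, Quinn, PD, NULL); (NULL, NULL, NULL, 8); (NULL, NULL, NULL, NULL)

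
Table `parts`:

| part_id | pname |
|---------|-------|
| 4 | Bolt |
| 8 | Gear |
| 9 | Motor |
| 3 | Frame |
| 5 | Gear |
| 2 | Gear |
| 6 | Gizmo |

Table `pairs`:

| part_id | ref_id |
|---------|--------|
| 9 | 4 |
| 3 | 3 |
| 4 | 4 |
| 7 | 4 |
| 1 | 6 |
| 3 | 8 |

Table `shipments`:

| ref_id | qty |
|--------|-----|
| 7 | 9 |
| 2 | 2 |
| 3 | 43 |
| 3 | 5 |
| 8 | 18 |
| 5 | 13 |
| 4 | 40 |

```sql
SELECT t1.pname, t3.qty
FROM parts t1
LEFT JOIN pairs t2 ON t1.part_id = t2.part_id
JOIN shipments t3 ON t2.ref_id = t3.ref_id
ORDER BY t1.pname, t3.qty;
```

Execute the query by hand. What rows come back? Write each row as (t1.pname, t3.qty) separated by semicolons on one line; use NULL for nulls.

Evaluate left to right. First `parts t1 LEFT JOIN pairs t2` on part_id: 8 row(s).
Then INNER JOIN `shipments t3` on ref_id: keep only rows whose t2.ref_id appears in t3.

(Bolt, 40); (Frame, 5); (Frame, 18); (Frame, 43); (Motor, 40)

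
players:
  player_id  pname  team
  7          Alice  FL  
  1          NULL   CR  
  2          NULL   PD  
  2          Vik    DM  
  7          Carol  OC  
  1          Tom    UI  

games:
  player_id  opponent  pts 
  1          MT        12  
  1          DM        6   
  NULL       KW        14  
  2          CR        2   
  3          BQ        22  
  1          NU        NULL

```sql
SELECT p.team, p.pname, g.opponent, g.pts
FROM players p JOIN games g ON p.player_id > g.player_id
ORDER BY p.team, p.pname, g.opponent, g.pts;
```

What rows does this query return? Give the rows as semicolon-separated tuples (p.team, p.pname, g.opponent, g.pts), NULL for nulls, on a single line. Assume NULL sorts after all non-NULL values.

(DM, Vik, DM, 6); (DM, Vik, MT, 12); (DM, Vik, NU, NULL); (FL, Alice, BQ, 22); (FL, Alice, CR, 2); (FL, Alice, DM, 6); (FL, Alice, MT, 12); (FL, Alice, NU, NULL); (OC, Carol, BQ, 22); (OC, Carol, CR, 2); (OC, Carol, DM, 6); (OC, Carol, MT, 12); (OC, Carol, NU, NULL); (PD, NULL, DM, 6); (PD, NULL, MT, 12); (PD, NULL, NU, NULL)

INNER JOIN keeps only pairs where the ON condition holds.
Matching on p.player_id > g.player_id. A NULL in a compared column never satisfies the condition.
Matched pairs: 16.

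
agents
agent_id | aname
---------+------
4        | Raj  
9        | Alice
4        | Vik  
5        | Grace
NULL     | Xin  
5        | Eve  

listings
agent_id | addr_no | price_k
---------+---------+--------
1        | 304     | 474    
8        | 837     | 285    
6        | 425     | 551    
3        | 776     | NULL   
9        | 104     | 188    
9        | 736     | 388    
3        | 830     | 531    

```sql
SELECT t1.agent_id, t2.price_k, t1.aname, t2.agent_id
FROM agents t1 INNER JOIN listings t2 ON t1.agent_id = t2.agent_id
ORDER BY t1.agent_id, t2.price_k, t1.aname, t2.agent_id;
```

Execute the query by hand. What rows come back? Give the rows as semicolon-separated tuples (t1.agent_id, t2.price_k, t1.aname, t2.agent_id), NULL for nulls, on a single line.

(9, 188, Alice, 9); (9, 388, Alice, 9)

INNER JOIN keeps only pairs where the ON condition holds.
Matching on t1.agent_id = t2.agent_id. A NULL in a compared column never satisfies the condition.
- t1[0] agent_id=4 → no match; dropped.
- t1[1] agent_id=9 → 2 match(es) in t2 → 2 row(s).
- t1[2] agent_id=4 → no match; dropped.
- t1[3] agent_id=5 → no match; dropped.
- t1[4] agent_id=NULL → no match; dropped.
- t1[5] agent_id=5 → no match; dropped.
After projecting and ordering:
t1.agent_id | t2.price_k | t1.aname | t2.agent_id
9 | 188 | Alice | 9
9 | 388 | Alice | 9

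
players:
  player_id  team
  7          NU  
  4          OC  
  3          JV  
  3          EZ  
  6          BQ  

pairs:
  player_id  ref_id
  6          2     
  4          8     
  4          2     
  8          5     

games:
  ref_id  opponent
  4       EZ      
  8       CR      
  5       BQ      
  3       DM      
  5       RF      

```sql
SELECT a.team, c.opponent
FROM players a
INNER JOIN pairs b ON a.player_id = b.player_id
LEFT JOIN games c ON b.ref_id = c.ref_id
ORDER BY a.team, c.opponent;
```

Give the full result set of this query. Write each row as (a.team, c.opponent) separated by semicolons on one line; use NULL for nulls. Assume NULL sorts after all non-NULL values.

Joins associate left-to-right: players INNER JOIN pairs on player_id gives 3 intermediate row(s).
Then LEFT JOIN `games c` on ref_id: each of those 3 rows is kept; rows whose b.ref_id has no match in c get NULL for c's columns.

(BQ, NULL); (OC, CR); (OC, NULL)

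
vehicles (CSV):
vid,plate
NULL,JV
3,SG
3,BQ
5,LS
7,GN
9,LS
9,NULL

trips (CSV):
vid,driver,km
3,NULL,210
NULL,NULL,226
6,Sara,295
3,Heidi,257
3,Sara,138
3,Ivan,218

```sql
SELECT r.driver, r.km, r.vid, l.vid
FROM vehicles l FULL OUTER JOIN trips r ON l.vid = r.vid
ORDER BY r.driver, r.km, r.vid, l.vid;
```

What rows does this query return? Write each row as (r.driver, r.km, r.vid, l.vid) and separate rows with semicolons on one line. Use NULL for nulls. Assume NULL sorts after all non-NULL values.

FULL OUTER JOIN keeps every row from both sides; unmatched rows get NULL for the other side's columns.
Matching on l.vid = r.vid. A NULL in a compared column never satisfies the condition.
- l[0] vid=NULL → no match; kept with NULLs on the r side.
- l[1] vid=3 → 4 match(es) in r → 4 row(s).
- l[2] vid=3 → 4 match(es) in r → 4 row(s).
- l[3] vid=5 → no match; kept with NULLs on the r side.
- l[4] vid=7 → no match; kept with NULLs on the r side.
- l[5] vid=9 → no match; kept with NULLs on the r side.
- l[6] vid=9 → no match; kept with NULLs on the r side.
- plus 2 unmatched r row(s), each kept with NULL l columns.

(Heidi, 257, 3, 3); (Heidi, 257, 3, 3); (Ivan, 218, 3, 3); (Ivan, 218, 3, 3); (Sara, 138, 3, 3); (Sara, 138, 3, 3); (Sara, 295, 6, NULL); (NULL, 210, 3, 3); (NULL, 210, 3, 3); (NULL, 226, NULL, NULL); (NULL, NULL, NULL, 5); (NULL, NULL, NULL, 7); (NULL, NULL, NULL, 9); (NULL, NULL, NULL, 9); (NULL, NULL, NULL, NULL)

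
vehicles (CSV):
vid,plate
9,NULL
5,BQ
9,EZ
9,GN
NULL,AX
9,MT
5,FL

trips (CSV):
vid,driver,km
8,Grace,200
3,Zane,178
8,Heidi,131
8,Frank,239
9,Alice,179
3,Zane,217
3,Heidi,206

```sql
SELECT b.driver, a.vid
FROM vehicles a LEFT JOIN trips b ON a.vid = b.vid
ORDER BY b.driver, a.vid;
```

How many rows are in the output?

7

LEFT JOIN keeps every row from `vehicles`; unmatched rows get NULL for `trips`'s columns.
Matching on a.vid = b.vid. A NULL in a compared column never satisfies the condition.
Matched pairs: 4; unmatched a rows kept: 3.
Total: 4 matched + 3 padded = 7 rows.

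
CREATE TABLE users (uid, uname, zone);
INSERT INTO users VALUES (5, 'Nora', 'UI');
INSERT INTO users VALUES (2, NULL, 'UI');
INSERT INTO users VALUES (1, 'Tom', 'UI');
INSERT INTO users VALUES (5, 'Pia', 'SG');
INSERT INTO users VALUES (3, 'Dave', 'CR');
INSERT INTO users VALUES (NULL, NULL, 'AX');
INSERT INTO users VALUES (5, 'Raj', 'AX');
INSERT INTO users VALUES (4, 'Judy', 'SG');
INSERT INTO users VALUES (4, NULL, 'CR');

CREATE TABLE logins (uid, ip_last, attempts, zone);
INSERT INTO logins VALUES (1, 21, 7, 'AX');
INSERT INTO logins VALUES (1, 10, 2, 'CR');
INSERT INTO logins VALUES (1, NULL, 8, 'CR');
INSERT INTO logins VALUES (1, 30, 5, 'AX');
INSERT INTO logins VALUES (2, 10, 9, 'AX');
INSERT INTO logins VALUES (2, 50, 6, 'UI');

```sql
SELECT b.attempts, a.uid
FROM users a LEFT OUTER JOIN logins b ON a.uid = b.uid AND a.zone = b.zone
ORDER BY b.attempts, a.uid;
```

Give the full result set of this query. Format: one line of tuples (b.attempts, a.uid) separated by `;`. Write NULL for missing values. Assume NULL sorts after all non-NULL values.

LEFT JOIN keeps every row from `users`; unmatched rows get NULL for `logins`'s columns.
Matching on a.uid = b.uid AND a.zone = b.zone. A NULL in a compared column never satisfies the condition.
Matched pairs: 1; unmatched a rows kept: 8.

(6, 2); (NULL, 1); (NULL, 3); (NULL, 4); (NULL, 4); (NULL, 5); (NULL, 5); (NULL, 5); (NULL, NULL)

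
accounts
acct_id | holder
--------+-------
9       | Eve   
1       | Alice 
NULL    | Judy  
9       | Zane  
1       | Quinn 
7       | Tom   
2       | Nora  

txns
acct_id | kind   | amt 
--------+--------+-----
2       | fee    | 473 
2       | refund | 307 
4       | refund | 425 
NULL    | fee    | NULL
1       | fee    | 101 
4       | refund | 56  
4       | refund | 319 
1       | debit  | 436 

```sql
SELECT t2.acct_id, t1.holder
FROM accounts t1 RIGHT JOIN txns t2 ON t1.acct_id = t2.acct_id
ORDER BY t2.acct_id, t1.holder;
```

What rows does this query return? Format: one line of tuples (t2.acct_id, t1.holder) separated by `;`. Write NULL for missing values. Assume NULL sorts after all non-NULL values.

(1, Alice); (1, Alice); (1, Quinn); (1, Quinn); (2, Nora); (2, Nora); (4, NULL); (4, NULL); (4, NULL); (NULL, NULL)

RIGHT JOIN keeps every row from `txns`; unmatched rows get NULL for `accounts`'s columns.
Matching on t1.acct_id = t2.acct_id. A NULL in a compared column never satisfies the condition.
- acct_id=9: no matching t2 row.
- acct_id=1: 2 matching t2 row(s), so 2 row(s) emitted.
- acct_id=NULL: no matching t2 row.
- acct_id=9: no matching t2 row.
- acct_id=1: 2 matching t2 row(s), so 2 row(s) emitted.
- acct_id=7: no matching t2 row.
- acct_id=2: 2 matching t2 row(s), so 2 row(s) emitted.
- 4 t2 row(s) had no t1 match → kept, t1 columns NULL.
After projecting and ordering:
t2.acct_id | t1.holder
1 | Alice
1 | Alice
1 | Quinn
1 | Quinn
2 | Nora
2 | Nora
4 | NULL
4 | NULL
4 | NULL
NULL | NULL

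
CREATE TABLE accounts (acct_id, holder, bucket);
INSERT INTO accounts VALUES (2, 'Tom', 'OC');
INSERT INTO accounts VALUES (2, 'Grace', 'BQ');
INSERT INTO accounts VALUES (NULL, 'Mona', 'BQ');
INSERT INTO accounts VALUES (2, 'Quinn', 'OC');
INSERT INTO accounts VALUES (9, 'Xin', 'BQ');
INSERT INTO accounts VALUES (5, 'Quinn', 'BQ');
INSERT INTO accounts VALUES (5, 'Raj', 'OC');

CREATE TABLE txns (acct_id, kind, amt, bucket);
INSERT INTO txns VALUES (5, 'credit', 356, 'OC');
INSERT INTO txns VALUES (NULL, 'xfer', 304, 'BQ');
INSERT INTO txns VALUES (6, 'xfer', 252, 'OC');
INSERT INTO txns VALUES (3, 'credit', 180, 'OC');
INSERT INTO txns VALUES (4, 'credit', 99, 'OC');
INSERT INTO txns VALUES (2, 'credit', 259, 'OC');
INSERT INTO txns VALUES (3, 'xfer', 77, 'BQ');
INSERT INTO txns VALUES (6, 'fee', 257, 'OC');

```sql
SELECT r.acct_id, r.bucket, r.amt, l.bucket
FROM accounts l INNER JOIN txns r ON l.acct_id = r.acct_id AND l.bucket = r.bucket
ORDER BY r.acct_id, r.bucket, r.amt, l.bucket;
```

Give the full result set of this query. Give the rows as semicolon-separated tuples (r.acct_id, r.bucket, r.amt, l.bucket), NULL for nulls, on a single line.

INNER JOIN keeps only pairs where the ON condition holds.
Matching on l.acct_id = r.acct_id AND l.bucket = r.bucket. A NULL in a compared column never satisfies the condition.
- l (acct_id=2, bucket=OC) pairs with 1 row(s) of r.
- l (acct_id=2, bucket=BQ) has no partner → excluded.
- l (acct_id=NULL, bucket=BQ) has no partner → excluded.
- l (acct_id=2, bucket=OC) pairs with 1 row(s) of r.
- l (acct_id=9, bucket=BQ) has no partner → excluded.
- l (acct_id=5, bucket=BQ) has no partner → excluded.
- l (acct_id=5, bucket=OC) pairs with 1 row(s) of r.
After projecting and ordering:
r.acct_id | r.bucket | r.amt | l.bucket
2 | OC | 259 | OC
2 | OC | 259 | OC
5 | OC | 356 | OC

(2, OC, 259, OC); (2, OC, 259, OC); (5, OC, 356, OC)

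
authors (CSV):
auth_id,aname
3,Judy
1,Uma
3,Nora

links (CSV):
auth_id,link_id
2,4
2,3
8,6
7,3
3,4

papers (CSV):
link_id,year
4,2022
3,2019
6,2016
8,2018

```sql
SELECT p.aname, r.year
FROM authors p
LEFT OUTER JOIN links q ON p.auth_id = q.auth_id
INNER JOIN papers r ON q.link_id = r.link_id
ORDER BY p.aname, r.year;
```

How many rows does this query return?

2

Step 1 — p LEFT JOIN q on auth_id → 3 row(s).
Then INNER JOIN `papers r` on link_id: keep only rows whose q.link_id appears in r.
Result: 2 row(s).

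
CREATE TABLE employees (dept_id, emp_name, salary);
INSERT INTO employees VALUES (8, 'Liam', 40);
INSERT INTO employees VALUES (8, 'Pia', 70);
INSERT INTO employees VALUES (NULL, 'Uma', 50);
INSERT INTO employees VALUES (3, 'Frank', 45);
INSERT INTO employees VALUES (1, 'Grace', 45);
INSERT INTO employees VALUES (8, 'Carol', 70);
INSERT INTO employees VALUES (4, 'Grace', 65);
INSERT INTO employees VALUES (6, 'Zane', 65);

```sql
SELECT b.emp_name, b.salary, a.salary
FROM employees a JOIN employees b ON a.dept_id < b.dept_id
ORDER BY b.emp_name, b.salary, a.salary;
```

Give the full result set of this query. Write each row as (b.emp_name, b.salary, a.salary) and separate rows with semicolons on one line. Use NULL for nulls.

(Carol, 70, 45); (Carol, 70, 45); (Carol, 70, 65); (Carol, 70, 65); (Frank, 45, 45); (Grace, 65, 45); (Grace, 65, 45); (Liam, 40, 45); (Liam, 40, 45); (Liam, 40, 65); (Liam, 40, 65); (Pia, 70, 45); (Pia, 70, 45); (Pia, 70, 65); (Pia, 70, 65); (Zane, 65, 45); (Zane, 65, 45); (Zane, 65, 65)

INNER JOIN keeps only pairs where the ON condition holds.
Matching on a.dept_id < b.dept_id. A NULL in a compared column never satisfies the condition.
- a (dept_id=8) has no partner → excluded.
- a (dept_id=8) has no partner → excluded.
- a (dept_id=NULL) has no partner → excluded.
- a (dept_id=3) pairs with 5 row(s) of b.
- a (dept_id=1) pairs with 6 row(s) of b.
- a (dept_id=8) has no partner → excluded.
- a (dept_id=4) pairs with 4 row(s) of b.
- a (dept_id=6) pairs with 3 row(s) of b.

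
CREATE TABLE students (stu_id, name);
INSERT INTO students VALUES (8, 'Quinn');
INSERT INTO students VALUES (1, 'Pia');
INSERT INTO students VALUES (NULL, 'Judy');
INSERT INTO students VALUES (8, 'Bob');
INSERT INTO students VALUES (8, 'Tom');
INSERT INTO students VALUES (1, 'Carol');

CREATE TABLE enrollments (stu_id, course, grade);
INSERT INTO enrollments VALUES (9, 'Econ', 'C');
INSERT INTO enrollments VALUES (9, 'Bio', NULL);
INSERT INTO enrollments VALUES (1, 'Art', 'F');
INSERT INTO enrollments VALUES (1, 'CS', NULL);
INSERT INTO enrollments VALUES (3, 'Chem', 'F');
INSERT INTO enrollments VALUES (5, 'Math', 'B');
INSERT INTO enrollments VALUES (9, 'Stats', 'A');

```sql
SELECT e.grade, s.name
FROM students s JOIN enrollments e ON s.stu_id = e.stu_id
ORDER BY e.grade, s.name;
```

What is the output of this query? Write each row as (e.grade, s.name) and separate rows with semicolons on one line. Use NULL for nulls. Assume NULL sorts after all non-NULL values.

(F, Carol); (F, Pia); (NULL, Carol); (NULL, Pia)

INNER JOIN keeps only pairs where the ON condition holds.
Matching on s.stu_id = e.stu_id. A NULL in a compared column never satisfies the condition.
Matched pairs: 4.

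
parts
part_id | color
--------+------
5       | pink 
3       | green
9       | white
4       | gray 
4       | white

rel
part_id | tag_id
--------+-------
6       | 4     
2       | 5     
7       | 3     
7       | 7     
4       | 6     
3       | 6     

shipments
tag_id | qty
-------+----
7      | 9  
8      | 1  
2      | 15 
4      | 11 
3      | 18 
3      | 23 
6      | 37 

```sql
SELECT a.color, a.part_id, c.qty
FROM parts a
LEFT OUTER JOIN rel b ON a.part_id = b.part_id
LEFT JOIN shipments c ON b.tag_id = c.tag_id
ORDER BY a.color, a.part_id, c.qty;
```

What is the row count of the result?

5

Joins associate left-to-right: parts LEFT JOIN rel on part_id gives 5 intermediate row(s).
Then LEFT JOIN `shipments c` on tag_id: each of those 5 rows is kept; rows whose b.tag_id has no match in c get NULL for c's columns.
Result: 5 row(s).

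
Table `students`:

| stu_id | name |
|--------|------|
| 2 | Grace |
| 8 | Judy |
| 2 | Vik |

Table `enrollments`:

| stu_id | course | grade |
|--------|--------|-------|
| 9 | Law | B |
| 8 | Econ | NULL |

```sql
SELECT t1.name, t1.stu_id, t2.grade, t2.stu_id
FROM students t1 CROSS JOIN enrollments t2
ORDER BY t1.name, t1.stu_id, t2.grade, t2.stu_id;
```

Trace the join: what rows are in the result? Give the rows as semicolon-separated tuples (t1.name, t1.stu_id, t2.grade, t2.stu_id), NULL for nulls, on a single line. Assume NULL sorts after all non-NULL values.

(Grace, 2, B, 9); (Grace, 2, NULL, 8); (Judy, 8, B, 9); (Judy, 8, NULL, 8); (Vik, 2, B, 9); (Vik, 2, NULL, 8)

CROSS JOIN pairs every row of `students` with every row of `enrollments`: 3 × 2 = 6 rows.
After projecting and ordering:
t1.name | t1.stu_id | t2.grade | t2.stu_id
Grace | 2 | B | 9
Grace | 2 | NULL | 8
Judy | 8 | B | 9
Judy | 8 | NULL | 8
Vik | 2 | B | 9
Vik | 2 | NULL | 8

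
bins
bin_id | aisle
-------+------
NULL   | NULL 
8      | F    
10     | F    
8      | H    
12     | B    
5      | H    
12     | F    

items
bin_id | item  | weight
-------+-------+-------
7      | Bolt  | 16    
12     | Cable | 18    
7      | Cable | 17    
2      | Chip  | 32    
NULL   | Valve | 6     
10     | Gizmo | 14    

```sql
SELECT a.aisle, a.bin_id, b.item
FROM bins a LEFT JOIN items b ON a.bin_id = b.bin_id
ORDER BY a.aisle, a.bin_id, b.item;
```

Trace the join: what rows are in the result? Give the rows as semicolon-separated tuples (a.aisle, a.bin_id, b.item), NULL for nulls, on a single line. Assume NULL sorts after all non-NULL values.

(B, 12, Cable); (F, 8, NULL); (F, 10, Gizmo); (F, 12, Cable); (H, 5, NULL); (H, 8, NULL); (NULL, NULL, NULL)

LEFT JOIN keeps every row from `bins`; unmatched rows get NULL for `items`'s columns.
Matching on a.bin_id = b.bin_id. A NULL in a compared column never satisfies the condition.
Matched pairs: 3; unmatched a rows kept: 4.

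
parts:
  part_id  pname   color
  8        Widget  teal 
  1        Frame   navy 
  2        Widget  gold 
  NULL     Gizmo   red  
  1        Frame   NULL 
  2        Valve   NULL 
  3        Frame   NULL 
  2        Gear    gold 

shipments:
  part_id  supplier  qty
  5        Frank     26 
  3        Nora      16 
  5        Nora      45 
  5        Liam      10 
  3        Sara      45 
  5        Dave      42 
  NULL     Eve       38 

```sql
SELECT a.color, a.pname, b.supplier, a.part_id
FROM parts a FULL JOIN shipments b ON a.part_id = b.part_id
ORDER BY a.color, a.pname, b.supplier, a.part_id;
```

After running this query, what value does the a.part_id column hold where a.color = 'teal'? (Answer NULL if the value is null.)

FULL OUTER JOIN keeps every row from both sides; unmatched rows get NULL for the other side's columns.
Matching on a.part_id = b.part_id. A NULL in a compared column never satisfies the condition.
- a (part_id=8) has no partner → padded with NULL.
- a (part_id=1) has no partner → padded with NULL.
- a (part_id=2) has no partner → padded with NULL.
- a (part_id=NULL) has no partner → padded with NULL.
- a (part_id=1) has no partner → padded with NULL.
- a (part_id=2) has no partner → padded with NULL.
- a (part_id=3) pairs with 2 row(s) of b.
- a (part_id=2) has no partner → padded with NULL.
- 5 b row(s) had no a match → kept, a columns NULL.

8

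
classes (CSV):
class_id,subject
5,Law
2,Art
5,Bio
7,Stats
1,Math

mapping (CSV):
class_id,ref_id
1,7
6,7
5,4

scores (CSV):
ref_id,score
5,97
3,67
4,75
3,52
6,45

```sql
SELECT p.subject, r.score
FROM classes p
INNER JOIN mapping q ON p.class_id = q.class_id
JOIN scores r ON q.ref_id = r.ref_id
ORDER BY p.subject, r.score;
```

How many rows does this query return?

2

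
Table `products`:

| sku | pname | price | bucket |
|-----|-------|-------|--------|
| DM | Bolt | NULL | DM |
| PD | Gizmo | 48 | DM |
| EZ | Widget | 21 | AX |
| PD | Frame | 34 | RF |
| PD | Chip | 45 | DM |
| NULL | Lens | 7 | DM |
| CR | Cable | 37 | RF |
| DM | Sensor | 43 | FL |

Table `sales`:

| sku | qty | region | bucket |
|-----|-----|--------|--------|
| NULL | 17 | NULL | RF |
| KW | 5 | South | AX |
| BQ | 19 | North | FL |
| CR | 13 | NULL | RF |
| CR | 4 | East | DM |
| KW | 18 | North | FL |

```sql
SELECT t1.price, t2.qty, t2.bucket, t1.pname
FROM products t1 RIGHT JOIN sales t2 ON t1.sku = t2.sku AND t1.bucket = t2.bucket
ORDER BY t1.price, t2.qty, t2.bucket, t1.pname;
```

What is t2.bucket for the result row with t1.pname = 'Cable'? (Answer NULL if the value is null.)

RIGHT JOIN keeps every row from `sales`; unmatched rows get NULL for `products`'s columns.
Matching on t1.sku = t2.sku AND t1.bucket = t2.bucket. A NULL in a compared column never satisfies the condition.
Matched pairs: 1; unmatched t2 rows kept: 5.

RF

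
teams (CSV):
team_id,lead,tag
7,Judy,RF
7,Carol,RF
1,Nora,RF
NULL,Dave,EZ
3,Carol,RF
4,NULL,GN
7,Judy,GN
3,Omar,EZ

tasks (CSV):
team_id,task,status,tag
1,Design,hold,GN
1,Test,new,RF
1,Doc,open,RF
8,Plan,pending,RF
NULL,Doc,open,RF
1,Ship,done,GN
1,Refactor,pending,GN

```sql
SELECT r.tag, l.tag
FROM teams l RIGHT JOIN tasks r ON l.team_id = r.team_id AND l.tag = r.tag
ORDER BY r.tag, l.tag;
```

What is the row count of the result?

7

RIGHT JOIN keeps every row from `tasks`; unmatched rows get NULL for `teams`'s columns.
Matching on l.team_id = r.team_id AND l.tag = r.tag. A NULL in a compared column never satisfies the condition.
Matched pairs: 2; unmatched r rows kept: 5.
Total: 2 matched + 5 padded = 7 rows.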